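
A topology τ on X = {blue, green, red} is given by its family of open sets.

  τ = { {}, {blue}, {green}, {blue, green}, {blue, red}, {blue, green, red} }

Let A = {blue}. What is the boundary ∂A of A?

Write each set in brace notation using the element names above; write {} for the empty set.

{red}

open subsets of A: {}, {blue}; so int(A) = {blue}
closure: X∖int(X∖A) = X∖{green} = {blue, red}
∂A = {blue, red} minus {blue} = {red}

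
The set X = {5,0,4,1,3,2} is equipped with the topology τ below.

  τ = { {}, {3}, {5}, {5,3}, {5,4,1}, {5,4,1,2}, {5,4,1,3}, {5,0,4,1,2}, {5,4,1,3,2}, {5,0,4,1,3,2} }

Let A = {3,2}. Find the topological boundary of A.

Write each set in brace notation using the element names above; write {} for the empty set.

opens ⊆ A: {}, {3}; union → int = {3}
complement {5,0,4,1}; its interior {5,4,1}; cl(A) = X∖{5,4,1} = {0,3,2}
boundary = {0,3,2} ∖ {3} = {0,2}

{0,2}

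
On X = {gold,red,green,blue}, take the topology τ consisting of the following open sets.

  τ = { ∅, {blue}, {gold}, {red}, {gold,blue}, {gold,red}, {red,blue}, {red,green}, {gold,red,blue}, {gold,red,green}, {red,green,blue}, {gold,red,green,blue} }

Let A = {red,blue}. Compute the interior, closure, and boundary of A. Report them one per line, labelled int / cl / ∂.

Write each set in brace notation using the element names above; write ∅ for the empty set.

opens ⊆ A: ∅, {red}, {blue}, {red,blue}; union → int = {red,blue}
complement {gold,green}; its interior {gold}; cl(A) = X∖{gold} = {red,green,blue}
boundary = {red,green,blue} ∖ {red,blue} = {green}

int(A) = {red,blue}
cl(A)  = {red,green,blue}
∂A     = {green}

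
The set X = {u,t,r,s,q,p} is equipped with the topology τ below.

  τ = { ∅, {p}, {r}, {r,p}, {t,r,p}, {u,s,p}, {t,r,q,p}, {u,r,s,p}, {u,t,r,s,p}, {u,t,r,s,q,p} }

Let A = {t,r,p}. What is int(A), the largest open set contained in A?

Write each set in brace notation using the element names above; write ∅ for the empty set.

U open, U⊆A: ∅, {r}, {p}, {r,p}, {t,r,p}. int(A) = ⋃ = {t,r,p}

{t,r,p}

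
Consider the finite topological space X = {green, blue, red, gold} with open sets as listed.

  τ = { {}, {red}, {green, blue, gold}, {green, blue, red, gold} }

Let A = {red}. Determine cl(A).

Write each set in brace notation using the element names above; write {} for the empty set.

{red}

complement {green, blue, gold}; its interior {green, blue, gold}; cl(A) = X∖{green, blue, gold} = {red}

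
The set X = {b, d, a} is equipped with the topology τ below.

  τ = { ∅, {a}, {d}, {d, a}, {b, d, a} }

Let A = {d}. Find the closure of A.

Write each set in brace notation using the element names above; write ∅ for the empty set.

X∖A={b, a}, int(X∖A)={a}, hence cl(A)={b, d}

{b, d}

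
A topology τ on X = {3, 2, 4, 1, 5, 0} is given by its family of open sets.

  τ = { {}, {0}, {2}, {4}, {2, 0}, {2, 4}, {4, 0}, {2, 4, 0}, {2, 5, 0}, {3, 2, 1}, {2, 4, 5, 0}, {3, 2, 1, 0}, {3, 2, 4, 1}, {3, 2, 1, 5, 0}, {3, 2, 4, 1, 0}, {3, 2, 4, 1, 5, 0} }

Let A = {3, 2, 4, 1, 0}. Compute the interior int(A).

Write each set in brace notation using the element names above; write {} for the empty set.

open subsets of A: {}, {0}, {4}, {2}, {4, 0}, {2, 4}, {2, 0}, {2, 4, 0}, {3, 2, 1}, {3, 2, 4, 1}, {3, 2, 1, 0}, {3, 2, 4, 1, 0}; so int(A) = {3, 2, 4, 1, 0}

{3, 2, 4, 1, 0}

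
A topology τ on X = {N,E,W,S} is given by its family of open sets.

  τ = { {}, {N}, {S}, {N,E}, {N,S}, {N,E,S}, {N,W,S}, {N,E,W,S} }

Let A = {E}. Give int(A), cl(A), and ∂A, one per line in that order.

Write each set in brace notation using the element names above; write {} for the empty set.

int(A) = {}
cl(A)  = {E}
∂A     = {E}

interior: largest open inside A is {} (from {})
cl via duality: int({N,W,S}) = {N,W,S}, so X∖{N,W,S} = {E}
cl∖int = {E}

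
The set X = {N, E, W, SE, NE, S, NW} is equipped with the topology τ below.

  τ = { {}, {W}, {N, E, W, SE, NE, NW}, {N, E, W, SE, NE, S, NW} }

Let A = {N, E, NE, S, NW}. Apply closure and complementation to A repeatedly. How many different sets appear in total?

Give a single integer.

6

closure: X∖int(X∖A) = X∖{W} = {N, E, SE, NE, S, NW}
Let k=closure and c=complement:
  1. A     = {N, E, NE, S, NW}
  2. kA    = {N, E, SE, NE, S, NW}
  3. cA    = {W, SE}
  4. ckA   = {W}
  5. kcA   = {N, E, W, SE, NE, S, NW}
  6. ckcA  = {}
— saturated at 6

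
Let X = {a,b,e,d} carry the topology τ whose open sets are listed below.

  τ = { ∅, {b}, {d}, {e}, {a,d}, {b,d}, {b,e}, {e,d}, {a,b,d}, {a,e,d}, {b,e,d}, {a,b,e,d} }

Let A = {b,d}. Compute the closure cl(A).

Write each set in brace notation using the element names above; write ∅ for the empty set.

complement {a,e}; its interior {e}; cl(A) = X∖{e} = {a,b,d}

{a,b,d}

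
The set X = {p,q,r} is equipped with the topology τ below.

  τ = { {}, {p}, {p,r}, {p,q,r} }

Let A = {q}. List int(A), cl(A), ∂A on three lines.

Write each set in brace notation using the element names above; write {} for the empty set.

opens ⊆ A: {}; union → int = {}
complement {p,r}; its interior {p,r}; cl(A) = X∖{p,r} = {q}
boundary = {q} ∖ {} = {q}

int(A) = {}
cl(A)  = {q}
∂A     = {q}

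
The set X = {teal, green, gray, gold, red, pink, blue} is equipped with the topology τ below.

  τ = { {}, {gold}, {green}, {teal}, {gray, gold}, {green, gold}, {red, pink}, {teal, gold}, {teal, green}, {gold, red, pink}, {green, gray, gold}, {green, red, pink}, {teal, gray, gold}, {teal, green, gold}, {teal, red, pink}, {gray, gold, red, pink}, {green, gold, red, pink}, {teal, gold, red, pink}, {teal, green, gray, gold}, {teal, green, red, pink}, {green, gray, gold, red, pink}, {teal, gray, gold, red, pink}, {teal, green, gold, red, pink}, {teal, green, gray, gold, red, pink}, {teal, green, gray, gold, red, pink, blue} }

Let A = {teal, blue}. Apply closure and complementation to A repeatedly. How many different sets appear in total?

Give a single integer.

closure: X∖int(X∖A) = X∖{green, gray, gold, red, pink} = {teal, blue}
Let k=closure and c=complement:
  1. A     = {teal, blue}
  2. cA    = {green, gray, gold, red, pink}
  3. kcA   = {green, gray, gold, red, pink, blue}
  4. ckcA  = {teal}
— saturated at 4

4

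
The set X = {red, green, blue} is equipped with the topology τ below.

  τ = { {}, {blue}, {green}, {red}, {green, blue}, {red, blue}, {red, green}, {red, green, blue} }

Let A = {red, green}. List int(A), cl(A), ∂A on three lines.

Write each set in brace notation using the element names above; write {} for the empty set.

U open, U⊆A: {}, {red}, {green}, {red, green}. int(A) = ⋃ = {red, green}
X∖A={blue}, int(X∖A)={blue}, hence cl(A)={red, green}
∂A: remove int from cl → {}

int(A) = {red, green}
cl(A)  = {red, green}
∂A     = {}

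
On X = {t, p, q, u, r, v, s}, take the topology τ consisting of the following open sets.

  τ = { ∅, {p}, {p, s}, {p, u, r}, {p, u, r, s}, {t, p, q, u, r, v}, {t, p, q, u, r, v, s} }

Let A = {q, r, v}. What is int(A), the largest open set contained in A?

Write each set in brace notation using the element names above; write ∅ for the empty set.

∅

interior: largest open inside A is ∅ (from ∅)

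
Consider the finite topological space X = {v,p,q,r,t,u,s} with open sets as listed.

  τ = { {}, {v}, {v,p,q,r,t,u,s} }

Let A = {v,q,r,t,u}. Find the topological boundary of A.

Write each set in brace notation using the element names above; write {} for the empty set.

{p,q,r,t,u,s}

U open, U⊆A: {}, {v}. int(A) = ⋃ = {v}
X∖A={p,s}, int(X∖A)={}, hence cl(A)={v,p,q,r,t,u,s}
∂A: remove int from cl → {p,q,r,t,u,s}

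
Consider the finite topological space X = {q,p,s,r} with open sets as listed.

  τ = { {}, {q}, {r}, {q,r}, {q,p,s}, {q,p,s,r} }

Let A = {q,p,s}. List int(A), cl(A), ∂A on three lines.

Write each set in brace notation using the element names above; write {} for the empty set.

opens ⊆ A: {}, {q}, {q,p,s}; union → int = {q,p,s}
complement {r}; its interior {r}; cl(A) = X∖{r} = {q,p,s}
boundary = {q,p,s} ∖ {q,p,s} = {}

int(A) = {q,p,s}
cl(A)  = {q,p,s}
∂A     = {}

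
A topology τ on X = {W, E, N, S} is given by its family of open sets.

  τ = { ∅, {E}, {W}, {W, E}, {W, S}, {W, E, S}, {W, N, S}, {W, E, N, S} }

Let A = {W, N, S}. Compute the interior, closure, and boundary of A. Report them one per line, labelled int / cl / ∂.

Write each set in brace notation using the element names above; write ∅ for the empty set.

int(A) = {W, N, S}
cl(A)  = {W, N, S}
∂A     = ∅

open subsets of A: ∅, {W}, {W, S}, {W, N, S}; so int(A) = {W, N, S}
closure: X∖int(X∖A) = X∖{E} = {W, N, S}
∂A = {W, N, S} minus {W, N, S} = ∅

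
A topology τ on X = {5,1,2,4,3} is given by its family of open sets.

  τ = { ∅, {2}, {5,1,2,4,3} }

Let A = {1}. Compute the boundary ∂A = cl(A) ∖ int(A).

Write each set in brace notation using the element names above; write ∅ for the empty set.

interior: largest open inside A is ∅ (from ∅)
cl via duality: int({5,2,4,3}) = {2}, so X∖{2} = {5,1,4,3}
cl∖int = {5,1,4,3}

{5,1,4,3}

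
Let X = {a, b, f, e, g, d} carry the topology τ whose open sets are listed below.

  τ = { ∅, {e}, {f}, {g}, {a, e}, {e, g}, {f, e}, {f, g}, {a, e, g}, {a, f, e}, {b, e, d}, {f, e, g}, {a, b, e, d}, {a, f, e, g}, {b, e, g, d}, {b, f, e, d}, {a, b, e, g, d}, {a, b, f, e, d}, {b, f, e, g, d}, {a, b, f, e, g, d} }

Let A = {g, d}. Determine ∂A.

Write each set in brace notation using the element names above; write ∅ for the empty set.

opens ⊆ A: ∅, {g}; union → int = {g}
complement {a, b, f, e}; its interior {a, f, e}; cl(A) = X∖{a, f, e} = {b, g, d}
boundary = {b, g, d} ∖ {g} = {b, d}

{b, d}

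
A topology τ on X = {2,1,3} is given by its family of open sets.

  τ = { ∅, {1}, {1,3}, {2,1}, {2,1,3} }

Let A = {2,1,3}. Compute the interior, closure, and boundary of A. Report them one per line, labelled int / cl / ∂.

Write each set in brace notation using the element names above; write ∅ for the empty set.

U open, U⊆A: ∅, {1}, {2,1}, {1,3}, {2,1,3}. int(A) = ⋃ = {2,1,3}
X∖A=∅, int(X∖A)=∅, hence cl(A)={2,1,3}
∂A: remove int from cl → ∅

int(A) = {2,1,3}
cl(A)  = {2,1,3}
∂A     = ∅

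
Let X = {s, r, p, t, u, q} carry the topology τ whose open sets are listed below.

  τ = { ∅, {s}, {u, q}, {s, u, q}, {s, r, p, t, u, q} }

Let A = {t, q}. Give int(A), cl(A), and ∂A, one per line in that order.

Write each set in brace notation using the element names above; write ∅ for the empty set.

int(A) = ∅
cl(A)  = {r, p, t, u, q}
∂A     = {r, p, t, u, q}

interior: largest open inside A is ∅ (from ∅)
cl via duality: int({s, r, p, u}) = {s}, so X∖{s} = {r, p, t, u, q}
cl∖int = {r, p, t, u, q}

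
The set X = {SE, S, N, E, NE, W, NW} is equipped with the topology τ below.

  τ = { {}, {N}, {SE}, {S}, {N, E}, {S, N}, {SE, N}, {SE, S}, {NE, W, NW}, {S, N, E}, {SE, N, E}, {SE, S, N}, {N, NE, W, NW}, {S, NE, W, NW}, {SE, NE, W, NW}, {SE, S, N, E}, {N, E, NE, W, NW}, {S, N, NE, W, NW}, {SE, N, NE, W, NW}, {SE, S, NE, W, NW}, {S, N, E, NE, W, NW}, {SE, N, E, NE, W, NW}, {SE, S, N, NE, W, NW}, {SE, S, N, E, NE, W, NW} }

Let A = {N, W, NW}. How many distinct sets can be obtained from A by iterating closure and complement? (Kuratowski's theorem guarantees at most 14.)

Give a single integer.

8

closure: X∖int(X∖A) = X∖{SE, S} = {N, E, NE, W, NW}
Let k=closure and c=complement:
  1. A     = {N, W, NW}
  2. kA    = {N, E, NE, W, NW}
  3. cA    = {SE, S, E, NE}
  4. ckA   = {SE, S}
  5. kcA   = {SE, S, E, NE, W, NW}
  6. ckcA  = {N}
  7. kckcA = {N, E}
  8. ckckcA = {SE, S, NE, W, NW}
— saturated at 8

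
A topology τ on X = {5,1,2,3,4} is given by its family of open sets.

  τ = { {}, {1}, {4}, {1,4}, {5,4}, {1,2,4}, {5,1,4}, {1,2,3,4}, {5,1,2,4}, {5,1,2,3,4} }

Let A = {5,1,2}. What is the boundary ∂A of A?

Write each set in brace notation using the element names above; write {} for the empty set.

interior: largest open inside A is {1} (from {}, {1})
cl via duality: int({3,4}) = {4}, so X∖{4} = {5,1,2,3}
cl∖int = {5,2,3}

{5,2,3}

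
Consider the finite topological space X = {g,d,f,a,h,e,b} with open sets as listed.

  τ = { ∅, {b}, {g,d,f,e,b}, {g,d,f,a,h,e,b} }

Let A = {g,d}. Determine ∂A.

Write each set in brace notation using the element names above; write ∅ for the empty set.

{g,d,f,a,h,e}

U open, U⊆A: ∅. int(A) = ⋃ = ∅
X∖A={f,a,h,e,b}, int(X∖A)={b}, hence cl(A)={g,d,f,a,h,e}
∂A: remove int from cl → {g,d,f,a,h,e}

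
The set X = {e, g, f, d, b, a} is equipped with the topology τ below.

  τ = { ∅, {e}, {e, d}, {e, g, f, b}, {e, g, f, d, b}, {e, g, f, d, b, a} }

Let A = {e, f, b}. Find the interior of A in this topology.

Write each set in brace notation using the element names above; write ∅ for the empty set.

{e}

opens ⊆ A: ∅, {e}; union → int = {e}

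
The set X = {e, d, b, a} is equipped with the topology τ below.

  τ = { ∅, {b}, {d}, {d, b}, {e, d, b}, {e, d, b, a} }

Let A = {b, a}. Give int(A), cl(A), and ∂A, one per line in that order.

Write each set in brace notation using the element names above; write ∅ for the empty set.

int(A) = {b}
cl(A)  = {e, b, a}
∂A     = {e, a}

open subsets of A: ∅, {b}; so int(A) = {b}
closure: X∖int(X∖A) = X∖{d} = {e, b, a}
∂A = {e, b, a} minus {b} = {e, a}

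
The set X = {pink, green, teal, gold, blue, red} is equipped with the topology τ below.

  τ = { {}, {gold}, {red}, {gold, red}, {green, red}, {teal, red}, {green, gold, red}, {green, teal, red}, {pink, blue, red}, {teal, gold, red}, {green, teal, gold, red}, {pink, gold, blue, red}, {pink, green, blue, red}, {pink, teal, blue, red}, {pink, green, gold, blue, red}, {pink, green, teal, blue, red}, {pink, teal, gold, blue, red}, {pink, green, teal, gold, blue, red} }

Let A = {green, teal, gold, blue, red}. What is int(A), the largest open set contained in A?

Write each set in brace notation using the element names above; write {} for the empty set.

{green, teal, gold, red}

interior: largest open inside A is {green, teal, gold, red} (from {}, {gold}, {red}, {gold, red}, {teal, red}, {green, red}, {green, teal, red}, {green, gold, red}, {teal, gold, red}, {green, teal, gold, red})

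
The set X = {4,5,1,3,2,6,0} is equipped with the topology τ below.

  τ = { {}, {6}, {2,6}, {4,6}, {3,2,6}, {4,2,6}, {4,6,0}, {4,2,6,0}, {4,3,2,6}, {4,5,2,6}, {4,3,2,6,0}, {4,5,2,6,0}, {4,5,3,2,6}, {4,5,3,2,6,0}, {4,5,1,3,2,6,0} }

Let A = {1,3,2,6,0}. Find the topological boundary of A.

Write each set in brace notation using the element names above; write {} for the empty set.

U open, U⊆A: {}, {6}, {2,6}, {3,2,6}. int(A) = ⋃ = {3,2,6}
X∖A={4,5}, int(X∖A)={}, hence cl(A)={4,5,1,3,2,6,0}
∂A: remove int from cl → {4,5,1,0}

{4,5,1,0}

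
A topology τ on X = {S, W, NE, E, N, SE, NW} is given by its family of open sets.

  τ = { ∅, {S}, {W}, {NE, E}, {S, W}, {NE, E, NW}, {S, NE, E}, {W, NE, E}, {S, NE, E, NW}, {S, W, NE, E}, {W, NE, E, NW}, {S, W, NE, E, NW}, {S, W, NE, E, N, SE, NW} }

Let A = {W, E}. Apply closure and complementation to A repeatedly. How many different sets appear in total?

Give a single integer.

10

cl via duality: int({S, NE, N, SE, NW}) = {S}, so X∖{S} = {W, NE, E, N, SE, NW}
Write k for closure, c for complement:
  1. A     = {W, E}
  2. kA    = {W, NE, E, N, SE, NW}
  3. cA    = {S, NE, N, SE, NW}
  4. ckA   = {S}
  5. kcA   = {S, NE, E, N, SE, NW}
  6. kckA  = {S, N, SE}
  7. ckcA  = {W}
  8. ckckA = {W, NE, E, NW}
  9. kckcA = {W, N, SE}
  10. ckckcA = {S, NE, E, NW}
applying k or c yields no new set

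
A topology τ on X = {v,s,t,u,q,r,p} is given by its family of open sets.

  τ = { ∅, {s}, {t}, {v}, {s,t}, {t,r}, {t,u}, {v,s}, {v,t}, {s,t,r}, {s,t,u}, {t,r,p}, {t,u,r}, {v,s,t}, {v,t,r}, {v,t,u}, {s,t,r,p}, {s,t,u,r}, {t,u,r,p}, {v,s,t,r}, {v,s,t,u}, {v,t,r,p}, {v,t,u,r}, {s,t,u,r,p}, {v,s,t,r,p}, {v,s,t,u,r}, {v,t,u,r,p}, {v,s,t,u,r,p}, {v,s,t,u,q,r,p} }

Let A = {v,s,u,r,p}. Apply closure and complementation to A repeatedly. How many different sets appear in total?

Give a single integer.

8

X∖A={t,q}, int(X∖A)={t}, hence cl(A)={v,s,u,q,r,p}
Orbit (k=closure, c=complement):
  1. A     = {v,s,u,r,p}
  2. kA    = {v,s,u,q,r,p}
  3. cA    = {t,q}
  4. ckA   = {t}
  5. kcA   = {t,u,q,r,p}
  6. ckcA  = {v,s}
  7. kckcA = {v,s,q}
  8. ckckcA = {t,u,r,p}
(closed under both — stop)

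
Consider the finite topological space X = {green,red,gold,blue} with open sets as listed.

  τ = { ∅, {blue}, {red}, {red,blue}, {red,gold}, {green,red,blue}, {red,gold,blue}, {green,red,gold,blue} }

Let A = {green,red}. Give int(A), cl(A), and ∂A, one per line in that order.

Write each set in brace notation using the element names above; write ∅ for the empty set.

open subsets of A: ∅, {red}; so int(A) = {red}
closure: X∖int(X∖A) = X∖{blue} = {green,red,gold}
∂A = {green,red,gold} minus {red} = {green,gold}

int(A) = {red}
cl(A)  = {green,red,gold}
∂A     = {green,gold}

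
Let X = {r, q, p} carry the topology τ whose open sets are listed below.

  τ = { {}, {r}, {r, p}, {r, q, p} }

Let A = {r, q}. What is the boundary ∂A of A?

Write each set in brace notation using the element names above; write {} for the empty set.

interior: largest open inside A is {r} (from {}, {r})
cl via duality: int({p}) = {}, so X∖{} = {r, q, p}
cl∖int = {q, p}

{q, p}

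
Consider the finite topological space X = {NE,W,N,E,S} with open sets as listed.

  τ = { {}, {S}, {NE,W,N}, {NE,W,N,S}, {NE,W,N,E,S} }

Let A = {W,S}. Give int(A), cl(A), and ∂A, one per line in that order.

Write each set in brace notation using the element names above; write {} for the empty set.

opens ⊆ A: {}, {S}; union → int = {S}
complement {NE,N,E}; its interior {}; cl(A) = X∖{} = {NE,W,N,E,S}
boundary = {NE,W,N,E,S} ∖ {S} = {NE,W,N,E}

int(A) = {S}
cl(A)  = {NE,W,N,E,S}
∂A     = {NE,W,N,E}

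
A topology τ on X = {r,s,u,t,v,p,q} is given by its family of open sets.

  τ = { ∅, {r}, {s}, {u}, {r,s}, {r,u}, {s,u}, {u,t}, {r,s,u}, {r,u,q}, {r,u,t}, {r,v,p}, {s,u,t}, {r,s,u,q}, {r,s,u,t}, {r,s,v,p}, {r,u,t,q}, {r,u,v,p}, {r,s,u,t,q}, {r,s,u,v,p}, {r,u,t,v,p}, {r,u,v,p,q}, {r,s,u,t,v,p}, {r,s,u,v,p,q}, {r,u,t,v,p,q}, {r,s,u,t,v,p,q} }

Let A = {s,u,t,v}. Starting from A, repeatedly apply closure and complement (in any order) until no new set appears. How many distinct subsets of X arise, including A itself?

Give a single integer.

8

X∖A={r,p,q}, int(X∖A)={r}, hence cl(A)={s,u,t,v,p,q}
Orbit (k=closure, c=complement):
  1. A     = {s,u,t,v}
  2. kA    = {s,u,t,v,p,q}
  3. cA    = {r,p,q}
  4. ckA   = {r}
  5. kcA   = {r,v,p,q}
  6. ckcA  = {s,u,t}
  7. kckcA = {s,u,t,q}
  8. ckckcA = {r,v,p}
(closed under both — stop)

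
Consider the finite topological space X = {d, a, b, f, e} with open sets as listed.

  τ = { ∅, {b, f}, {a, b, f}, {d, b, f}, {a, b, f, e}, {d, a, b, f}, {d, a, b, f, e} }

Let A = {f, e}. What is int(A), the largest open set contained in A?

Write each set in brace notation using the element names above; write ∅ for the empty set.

∅

open subsets of A: ∅; so int(A) = ∅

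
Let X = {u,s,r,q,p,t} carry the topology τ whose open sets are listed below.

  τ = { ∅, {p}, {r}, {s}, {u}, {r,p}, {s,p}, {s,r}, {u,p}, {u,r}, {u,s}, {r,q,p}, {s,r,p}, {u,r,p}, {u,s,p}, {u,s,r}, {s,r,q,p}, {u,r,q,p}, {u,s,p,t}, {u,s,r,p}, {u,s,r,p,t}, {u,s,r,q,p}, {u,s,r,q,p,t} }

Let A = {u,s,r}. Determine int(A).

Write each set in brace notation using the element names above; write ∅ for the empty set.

{u,s,r}

open subsets of A: ∅, {u}, {r}, {s}, {u,r}, {u,s}, {s,r}, {u,s,r}; so int(A) = {u,s,r}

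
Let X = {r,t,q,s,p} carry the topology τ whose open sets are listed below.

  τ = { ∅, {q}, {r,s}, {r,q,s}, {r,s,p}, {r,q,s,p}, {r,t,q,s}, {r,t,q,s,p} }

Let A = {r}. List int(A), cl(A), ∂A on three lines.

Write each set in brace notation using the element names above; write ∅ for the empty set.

int(A) = ∅
cl(A)  = {r,t,s,p}
∂A     = {r,t,s,p}

interior: largest open inside A is ∅ (from ∅)
cl via duality: int({t,q,s,p}) = {q}, so X∖{q} = {r,t,s,p}
cl∖int = {r,t,s,p}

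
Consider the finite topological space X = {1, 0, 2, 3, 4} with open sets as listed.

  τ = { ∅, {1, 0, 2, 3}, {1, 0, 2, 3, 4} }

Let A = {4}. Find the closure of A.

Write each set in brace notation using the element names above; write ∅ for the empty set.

{4}

X∖A={1, 0, 2, 3}, int(X∖A)={1, 0, 2, 3}, hence cl(A)={4}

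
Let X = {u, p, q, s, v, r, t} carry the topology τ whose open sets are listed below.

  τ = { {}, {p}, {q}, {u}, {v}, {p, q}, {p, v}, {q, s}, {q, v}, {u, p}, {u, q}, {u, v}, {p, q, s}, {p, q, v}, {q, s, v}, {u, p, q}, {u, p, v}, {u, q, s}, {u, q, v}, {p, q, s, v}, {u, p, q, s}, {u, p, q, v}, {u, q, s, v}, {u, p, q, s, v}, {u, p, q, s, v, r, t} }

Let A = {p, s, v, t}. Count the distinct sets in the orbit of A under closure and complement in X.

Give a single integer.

cl via duality: int({u, q, r}) = {u, q}, so X∖{u, q} = {p, s, v, r, t}
Write k for closure, c for complement:
  1. A     = {p, s, v, t}
  2. kA    = {p, s, v, r, t}
  3. cA    = {u, q, r}
  4. ckA   = {u, q}
  5. kcA   = {u, q, s, r, t}
  6. ckcA  = {p, v}
  7. kckcA = {p, v, r, t}
  8. ckckcA = {u, q, s}
applying k or c yields no new set

8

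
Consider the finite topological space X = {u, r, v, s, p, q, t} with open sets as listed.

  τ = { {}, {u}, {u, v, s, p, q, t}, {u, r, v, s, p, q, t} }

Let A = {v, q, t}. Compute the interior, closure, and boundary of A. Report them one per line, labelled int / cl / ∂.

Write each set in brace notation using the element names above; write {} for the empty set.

U open, U⊆A: {}. int(A) = ⋃ = {}
X∖A={u, r, s, p}, int(X∖A)={u}, hence cl(A)={r, v, s, p, q, t}
∂A: remove int from cl → {r, v, s, p, q, t}

int(A) = {}
cl(A)  = {r, v, s, p, q, t}
∂A     = {r, v, s, p, q, t}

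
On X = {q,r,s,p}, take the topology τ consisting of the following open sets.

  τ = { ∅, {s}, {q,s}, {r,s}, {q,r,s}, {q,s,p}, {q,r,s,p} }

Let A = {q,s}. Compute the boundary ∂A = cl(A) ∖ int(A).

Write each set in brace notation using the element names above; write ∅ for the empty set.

U open, U⊆A: ∅, {s}, {q,s}. int(A) = ⋃ = {q,s}
X∖A={r,p}, int(X∖A)=∅, hence cl(A)={q,r,s,p}
∂A: remove int from cl → {r,p}

{r,p}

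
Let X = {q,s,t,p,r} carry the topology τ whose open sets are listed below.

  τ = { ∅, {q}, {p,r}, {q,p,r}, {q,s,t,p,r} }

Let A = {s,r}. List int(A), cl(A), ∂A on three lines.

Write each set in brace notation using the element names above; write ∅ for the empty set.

int(A) = ∅
cl(A)  = {s,t,p,r}
∂A     = {s,t,p,r}

interior: largest open inside A is ∅ (from ∅)
cl via duality: int({q,t,p}) = {q}, so X∖{q} = {s,t,p,r}
cl∖int = {s,t,p,r}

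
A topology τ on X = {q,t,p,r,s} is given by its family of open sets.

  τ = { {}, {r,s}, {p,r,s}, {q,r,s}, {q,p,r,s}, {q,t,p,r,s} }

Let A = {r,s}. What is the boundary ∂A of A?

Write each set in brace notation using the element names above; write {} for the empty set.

U open, U⊆A: {}, {r,s}. int(A) = ⋃ = {r,s}
X∖A={q,t,p}, int(X∖A)={}, hence cl(A)={q,t,p,r,s}
∂A: remove int from cl → {q,t,p}

{q,t,p}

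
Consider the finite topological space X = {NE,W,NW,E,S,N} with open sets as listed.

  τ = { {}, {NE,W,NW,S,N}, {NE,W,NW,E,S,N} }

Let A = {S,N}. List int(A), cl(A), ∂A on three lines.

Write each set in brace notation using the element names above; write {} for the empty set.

int(A) = {}
cl(A)  = {NE,W,NW,E,S,N}
∂A     = {NE,W,NW,E,S,N}

opens ⊆ A: {}; union → int = {}
complement {NE,W,NW,E}; its interior {}; cl(A) = X∖{} = {NE,W,NW,E,S,N}
boundary = {NE,W,NW,E,S,N} ∖ {} = {NE,W,NW,E,S,N}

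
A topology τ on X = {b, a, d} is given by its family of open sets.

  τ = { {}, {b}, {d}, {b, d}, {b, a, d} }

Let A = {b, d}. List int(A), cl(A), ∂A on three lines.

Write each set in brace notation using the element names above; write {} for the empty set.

interior: largest open inside A is {b, d} (from {}, {d}, {b}, {b, d})
cl via duality: int({a}) = {}, so X∖{} = {b, a, d}
cl∖int = {a}

int(A) = {b, d}
cl(A)  = {b, a, d}
∂A     = {a}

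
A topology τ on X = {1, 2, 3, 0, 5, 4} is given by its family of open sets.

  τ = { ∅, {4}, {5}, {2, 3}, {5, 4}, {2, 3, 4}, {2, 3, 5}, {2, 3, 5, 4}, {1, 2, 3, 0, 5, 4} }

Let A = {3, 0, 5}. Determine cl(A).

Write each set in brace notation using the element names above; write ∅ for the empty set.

{1, 2, 3, 0, 5}

cl via duality: int({1, 2, 4}) = {4}, so X∖{4} = {1, 2, 3, 0, 5}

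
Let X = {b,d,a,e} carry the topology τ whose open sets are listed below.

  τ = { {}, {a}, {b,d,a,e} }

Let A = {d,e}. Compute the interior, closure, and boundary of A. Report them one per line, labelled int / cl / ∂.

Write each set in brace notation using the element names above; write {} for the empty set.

opens ⊆ A: {}; union → int = {}
complement {b,a}; its interior {a}; cl(A) = X∖{a} = {b,d,e}
boundary = {b,d,e} ∖ {} = {b,d,e}

int(A) = {}
cl(A)  = {b,d,e}
∂A     = {b,d,e}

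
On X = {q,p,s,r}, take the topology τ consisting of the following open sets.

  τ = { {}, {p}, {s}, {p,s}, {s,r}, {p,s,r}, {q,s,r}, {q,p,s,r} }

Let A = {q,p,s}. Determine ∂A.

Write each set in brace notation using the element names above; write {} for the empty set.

{q,r}

interior: largest open inside A is {p,s} (from {}, {s}, {p}, {p,s})
cl via duality: int({r}) = {}, so X∖{} = {q,p,s,r}
cl∖int = {q,r}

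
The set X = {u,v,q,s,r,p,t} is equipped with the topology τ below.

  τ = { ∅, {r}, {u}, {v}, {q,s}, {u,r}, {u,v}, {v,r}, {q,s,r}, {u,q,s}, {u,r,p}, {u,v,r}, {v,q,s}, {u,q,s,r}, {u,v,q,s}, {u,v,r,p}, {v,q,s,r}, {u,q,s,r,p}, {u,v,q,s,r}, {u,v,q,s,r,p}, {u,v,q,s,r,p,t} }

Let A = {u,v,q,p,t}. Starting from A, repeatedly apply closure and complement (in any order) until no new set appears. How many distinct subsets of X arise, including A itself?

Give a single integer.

closure: X∖int(X∖A) = X∖{r} = {u,v,q,s,p,t}
Let k=closure and c=complement:
  1. A     = {u,v,q,p,t}
  2. kA    = {u,v,q,s,p,t}
  3. cA    = {s,r}
  4. ckA   = {r}
  5. kcA   = {q,s,r,p,t}
  6. kckA  = {r,p,t}
  7. ckcA  = {u,v}
  8. ckckA = {u,v,q,s}
  9. kckcA = {u,v,p,t}
  10. ckckcA = {q,s,r}
— saturated at 10

10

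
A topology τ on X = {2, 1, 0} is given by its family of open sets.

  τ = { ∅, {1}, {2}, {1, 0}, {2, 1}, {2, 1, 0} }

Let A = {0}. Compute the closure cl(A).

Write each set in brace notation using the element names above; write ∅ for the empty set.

closure: X∖int(X∖A) = X∖{2, 1} = {0}

{0}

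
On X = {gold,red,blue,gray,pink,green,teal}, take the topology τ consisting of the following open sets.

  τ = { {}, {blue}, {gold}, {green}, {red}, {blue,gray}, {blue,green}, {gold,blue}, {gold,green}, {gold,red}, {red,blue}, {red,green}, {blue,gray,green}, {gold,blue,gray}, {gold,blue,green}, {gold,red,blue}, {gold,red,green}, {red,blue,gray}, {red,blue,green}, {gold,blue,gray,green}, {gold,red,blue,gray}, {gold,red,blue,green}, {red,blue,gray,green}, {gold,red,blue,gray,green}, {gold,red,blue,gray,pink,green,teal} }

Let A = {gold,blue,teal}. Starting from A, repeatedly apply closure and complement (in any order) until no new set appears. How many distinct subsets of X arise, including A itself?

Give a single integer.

cl via duality: int({red,gray,pink,green}) = {red,green}, so X∖{red,green} = {gold,blue,gray,pink,teal}
Write k for closure, c for complement:
  1. A     = {gold,blue,teal}
  2. kA    = {gold,blue,gray,pink,teal}
  3. cA    = {red,gray,pink,green}
  4. ckA   = {red,green}
  5. kcA   = {red,gray,pink,green,teal}
  6. kckA  = {red,pink,green,teal}
  7. ckcA  = {gold,blue}
  8. ckckA = {gold,blue,gray}
applying k or c yields no new set

8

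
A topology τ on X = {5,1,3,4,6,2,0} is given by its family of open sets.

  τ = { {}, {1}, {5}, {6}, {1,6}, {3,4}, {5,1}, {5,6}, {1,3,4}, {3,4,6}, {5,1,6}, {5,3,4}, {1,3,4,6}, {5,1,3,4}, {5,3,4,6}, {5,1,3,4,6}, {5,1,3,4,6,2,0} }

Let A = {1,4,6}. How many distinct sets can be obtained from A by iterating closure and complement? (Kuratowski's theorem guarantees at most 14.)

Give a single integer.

10

X∖A={5,3,2,0}, int(X∖A)={5}, hence cl(A)={1,3,4,6,2,0}
Orbit (k=closure, c=complement):
  1. A     = {1,4,6}
  2. kA    = {1,3,4,6,2,0}
  3. cA    = {5,3,2,0}
  4. ckA   = {5}
  5. kcA   = {5,3,4,2,0}
  6. kckA  = {5,2,0}
  7. ckcA  = {1,6}
  8. ckckA = {1,3,4,6}
  9. kckcA = {1,6,2,0}
  10. ckckcA = {5,3,4}
(closed under both — stop)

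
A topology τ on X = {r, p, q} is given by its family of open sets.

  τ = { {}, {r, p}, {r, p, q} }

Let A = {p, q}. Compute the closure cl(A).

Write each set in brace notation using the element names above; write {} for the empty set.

complement {r}; its interior {}; cl(A) = X∖{} = {r, p, q}

{r, p, q}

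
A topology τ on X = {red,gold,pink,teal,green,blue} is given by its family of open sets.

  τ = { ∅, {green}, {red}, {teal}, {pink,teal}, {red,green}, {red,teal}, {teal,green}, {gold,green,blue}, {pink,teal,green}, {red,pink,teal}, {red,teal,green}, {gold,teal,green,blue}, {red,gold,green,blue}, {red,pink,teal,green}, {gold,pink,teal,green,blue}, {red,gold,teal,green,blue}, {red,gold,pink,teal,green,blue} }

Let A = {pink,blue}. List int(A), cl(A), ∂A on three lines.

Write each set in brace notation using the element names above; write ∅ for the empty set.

int(A) = ∅
cl(A)  = {gold,pink,blue}
∂A     = {gold,pink,blue}

U open, U⊆A: ∅. int(A) = ⋃ = ∅
X∖A={red,gold,teal,green}, int(X∖A)={red,teal,green}, hence cl(A)={gold,pink,blue}
∂A: remove int from cl → {gold,pink,blue}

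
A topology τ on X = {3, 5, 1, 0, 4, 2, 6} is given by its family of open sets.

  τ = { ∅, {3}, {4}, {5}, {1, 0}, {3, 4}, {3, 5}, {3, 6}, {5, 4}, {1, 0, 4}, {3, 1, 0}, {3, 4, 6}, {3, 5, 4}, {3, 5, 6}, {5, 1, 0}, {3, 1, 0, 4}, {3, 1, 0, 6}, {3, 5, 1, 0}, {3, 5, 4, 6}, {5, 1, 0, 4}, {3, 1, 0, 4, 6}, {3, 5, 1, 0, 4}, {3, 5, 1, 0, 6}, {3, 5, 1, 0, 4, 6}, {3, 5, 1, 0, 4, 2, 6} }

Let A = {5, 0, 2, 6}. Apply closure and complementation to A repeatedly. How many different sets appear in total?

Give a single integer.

closure: X∖int(X∖A) = X∖{3, 4} = {5, 1, 0, 2, 6}
Let k=closure and c=complement:
  1. A     = {5, 0, 2, 6}
  2. kA    = {5, 1, 0, 2, 6}
  3. cA    = {3, 1, 4}
  4. ckA   = {3, 4}
  5. kcA   = {3, 1, 0, 4, 2, 6}
  6. kckA  = {3, 4, 2, 6}
  7. ckcA  = {5}
  8. ckckA = {5, 1, 0}
  9. kckcA = {5, 2}
  10. kckckA = {5, 1, 0, 2}
  11. ckckcA = {3, 1, 0, 4, 6}
  12. ckckckA = {3, 4, 6}
— saturated at 12

12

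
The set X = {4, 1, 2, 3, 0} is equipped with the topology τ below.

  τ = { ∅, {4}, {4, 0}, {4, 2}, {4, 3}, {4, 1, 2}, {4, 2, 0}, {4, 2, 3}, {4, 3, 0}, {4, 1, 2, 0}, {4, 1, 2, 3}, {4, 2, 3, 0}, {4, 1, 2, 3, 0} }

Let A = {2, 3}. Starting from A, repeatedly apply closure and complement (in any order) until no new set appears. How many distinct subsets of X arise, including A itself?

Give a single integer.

6

cl via duality: int({4, 1, 0}) = {4, 0}, so X∖{4, 0} = {1, 2, 3}
Write k for closure, c for complement:
  1. A     = {2, 3}
  2. kA    = {1, 2, 3}
  3. cA    = {4, 1, 0}
  4. ckA   = {4, 0}
  5. kcA   = {4, 1, 2, 3, 0}
  6. ckcA  = ∅
applying k or c yields no new set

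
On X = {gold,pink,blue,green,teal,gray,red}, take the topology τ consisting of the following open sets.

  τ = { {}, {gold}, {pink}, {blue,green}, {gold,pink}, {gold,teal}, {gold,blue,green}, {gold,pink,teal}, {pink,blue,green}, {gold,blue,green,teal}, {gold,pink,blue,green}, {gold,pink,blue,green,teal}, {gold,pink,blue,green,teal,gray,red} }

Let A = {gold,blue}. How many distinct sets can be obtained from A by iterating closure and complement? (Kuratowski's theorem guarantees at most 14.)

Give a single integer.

complement {pink,green,teal,gray,red}; its interior {pink}; cl(A) = X∖{pink} = {gold,blue,green,teal,gray,red}
With k = closure, c = complement:
  1. A     = {gold,blue}
  2. kA    = {gold,blue,green,teal,gray,red}
  3. cA    = {pink,green,teal,gray,red}
  4. ckA   = {pink}
  5. kcA   = {pink,blue,green,teal,gray,red}
  6. kckA  = {pink,gray,red}
  7. ckcA  = {gold}
  8. ckckA = {gold,blue,green,teal}
  9. kckcA = {gold,teal,gray,red}
  10. ckckcA = {pink,blue,green}
  11. kckckcA = {pink,blue,green,gray,red}
  12. ckckckcA = {gold,teal}
k, c of each give nothing new

12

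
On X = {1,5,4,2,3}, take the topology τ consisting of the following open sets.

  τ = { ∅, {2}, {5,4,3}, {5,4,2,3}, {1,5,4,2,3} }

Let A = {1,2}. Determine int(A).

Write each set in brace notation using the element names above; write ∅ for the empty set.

{2}

U open, U⊆A: ∅, {2}. int(A) = ⋃ = {2}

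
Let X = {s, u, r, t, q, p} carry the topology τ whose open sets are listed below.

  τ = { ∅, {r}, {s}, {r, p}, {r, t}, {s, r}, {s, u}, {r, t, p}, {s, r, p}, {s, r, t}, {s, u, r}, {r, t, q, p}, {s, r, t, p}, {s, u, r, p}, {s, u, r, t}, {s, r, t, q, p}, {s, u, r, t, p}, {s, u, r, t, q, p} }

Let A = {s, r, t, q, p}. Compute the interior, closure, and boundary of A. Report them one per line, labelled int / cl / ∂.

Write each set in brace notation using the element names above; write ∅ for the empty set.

int(A) = {s, r, t, q, p}
cl(A)  = {s, u, r, t, q, p}
∂A     = {u}

opens ⊆ A: ∅, {r}, {s}, {s, r}, {r, p}, {r, t}, {s, r, t}, {s, r, p}, {r, t, p}, {s, r, t, p}, {r, t, q, p}, {s, r, t, q, p}; union → int = {s, r, t, q, p}
complement {u}; its interior ∅; cl(A) = X∖∅ = {s, u, r, t, q, p}
boundary = {s, u, r, t, q, p} ∖ {s, r, t, q, p} = {u}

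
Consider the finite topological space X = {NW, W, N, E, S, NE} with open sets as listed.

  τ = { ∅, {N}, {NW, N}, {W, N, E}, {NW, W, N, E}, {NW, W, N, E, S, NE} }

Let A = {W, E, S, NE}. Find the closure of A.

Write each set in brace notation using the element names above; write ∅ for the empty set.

complement {NW, N}; its interior {NW, N}; cl(A) = X∖{NW, N} = {W, E, S, NE}

{W, E, S, NE}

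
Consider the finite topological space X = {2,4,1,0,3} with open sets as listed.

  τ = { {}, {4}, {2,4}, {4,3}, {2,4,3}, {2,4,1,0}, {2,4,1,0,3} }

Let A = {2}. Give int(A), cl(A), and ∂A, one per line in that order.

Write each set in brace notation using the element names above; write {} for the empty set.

int(A) = {}
cl(A)  = {2,1,0}
∂A     = {2,1,0}

U open, U⊆A: {}. int(A) = ⋃ = {}
X∖A={4,1,0,3}, int(X∖A)={4,3}, hence cl(A)={2,1,0}
∂A: remove int from cl → {2,1,0}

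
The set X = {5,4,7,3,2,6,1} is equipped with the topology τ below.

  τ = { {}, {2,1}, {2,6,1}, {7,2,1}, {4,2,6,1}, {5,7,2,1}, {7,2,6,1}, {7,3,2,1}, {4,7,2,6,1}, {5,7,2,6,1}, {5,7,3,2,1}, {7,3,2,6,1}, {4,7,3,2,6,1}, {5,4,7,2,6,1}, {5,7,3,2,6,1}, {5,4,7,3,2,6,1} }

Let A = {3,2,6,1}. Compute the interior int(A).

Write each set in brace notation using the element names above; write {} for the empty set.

{2,6,1}

open subsets of A: {}, {2,1}, {2,6,1}; so int(A) = {2,6,1}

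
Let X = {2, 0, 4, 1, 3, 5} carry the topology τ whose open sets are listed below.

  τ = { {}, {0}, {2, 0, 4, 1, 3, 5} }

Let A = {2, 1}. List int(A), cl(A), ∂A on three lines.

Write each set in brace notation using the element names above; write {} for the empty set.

opens ⊆ A: {}; union → int = {}
complement {0, 4, 3, 5}; its interior {0}; cl(A) = X∖{0} = {2, 4, 1, 3, 5}
boundary = {2, 4, 1, 3, 5} ∖ {} = {2, 4, 1, 3, 5}

int(A) = {}
cl(A)  = {2, 4, 1, 3, 5}
∂A     = {2, 4, 1, 3, 5}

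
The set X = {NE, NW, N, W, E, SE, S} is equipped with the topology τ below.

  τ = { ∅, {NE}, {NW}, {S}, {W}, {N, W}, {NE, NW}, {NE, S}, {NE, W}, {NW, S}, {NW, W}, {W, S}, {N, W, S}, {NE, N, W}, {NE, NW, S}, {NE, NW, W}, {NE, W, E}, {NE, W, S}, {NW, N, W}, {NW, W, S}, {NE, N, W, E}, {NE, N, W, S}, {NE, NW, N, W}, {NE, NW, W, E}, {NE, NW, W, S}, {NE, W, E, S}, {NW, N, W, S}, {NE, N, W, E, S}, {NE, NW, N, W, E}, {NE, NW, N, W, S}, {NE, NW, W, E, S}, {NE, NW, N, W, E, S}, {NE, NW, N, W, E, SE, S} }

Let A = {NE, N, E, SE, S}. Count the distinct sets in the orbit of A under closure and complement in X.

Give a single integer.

complement {NW, W}; its interior {NW, W}; cl(A) = X∖{NW, W} = {NE, N, E, SE, S}
With k = closure, c = complement:
  1. A     = {NE, N, E, SE, S}
  2. cA    = {NW, W}
  3. kcA   = {NW, N, W, E, SE}
  4. ckcA  = {NE, S}
  5. kckcA = {NE, E, SE, S}
  6. ckckcA = {NW, N, W}
k, c of each give nothing new

6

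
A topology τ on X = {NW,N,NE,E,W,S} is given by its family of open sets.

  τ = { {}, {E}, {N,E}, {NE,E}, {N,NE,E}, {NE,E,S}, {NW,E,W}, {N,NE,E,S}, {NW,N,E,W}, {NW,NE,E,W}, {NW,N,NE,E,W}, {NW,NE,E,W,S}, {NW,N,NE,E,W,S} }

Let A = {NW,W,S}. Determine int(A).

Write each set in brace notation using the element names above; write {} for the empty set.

open subsets of A: {}; so int(A) = {}

{}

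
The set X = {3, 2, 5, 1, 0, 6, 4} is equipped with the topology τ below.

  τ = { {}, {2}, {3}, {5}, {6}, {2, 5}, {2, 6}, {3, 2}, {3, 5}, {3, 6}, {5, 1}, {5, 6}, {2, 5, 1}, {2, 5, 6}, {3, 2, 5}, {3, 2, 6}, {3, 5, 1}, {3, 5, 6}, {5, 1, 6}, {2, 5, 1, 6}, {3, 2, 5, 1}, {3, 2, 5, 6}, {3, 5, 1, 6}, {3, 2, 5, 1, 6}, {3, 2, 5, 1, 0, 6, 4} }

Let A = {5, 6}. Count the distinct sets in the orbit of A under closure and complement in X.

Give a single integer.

complement {3, 2, 1, 0, 4}; its interior {3, 2}; cl(A) = X∖{3, 2} = {5, 1, 0, 6, 4}
With k = closure, c = complement:
  1. A     = {5, 6}
  2. kA    = {5, 1, 0, 6, 4}
  3. cA    = {3, 2, 1, 0, 4}
  4. ckA   = {3, 2}
  5. kckA  = {3, 2, 0, 4}
  6. ckckA = {5, 1, 6}
k, c of each give nothing new

6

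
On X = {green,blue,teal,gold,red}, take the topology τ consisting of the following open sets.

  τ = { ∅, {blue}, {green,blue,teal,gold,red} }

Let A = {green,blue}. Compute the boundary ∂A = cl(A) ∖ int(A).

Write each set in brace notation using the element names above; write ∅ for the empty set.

U open, U⊆A: ∅, {blue}. int(A) = ⋃ = {blue}
X∖A={teal,gold,red}, int(X∖A)=∅, hence cl(A)={green,blue,teal,gold,red}
∂A: remove int from cl → {green,teal,gold,red}

{green,teal,gold,red}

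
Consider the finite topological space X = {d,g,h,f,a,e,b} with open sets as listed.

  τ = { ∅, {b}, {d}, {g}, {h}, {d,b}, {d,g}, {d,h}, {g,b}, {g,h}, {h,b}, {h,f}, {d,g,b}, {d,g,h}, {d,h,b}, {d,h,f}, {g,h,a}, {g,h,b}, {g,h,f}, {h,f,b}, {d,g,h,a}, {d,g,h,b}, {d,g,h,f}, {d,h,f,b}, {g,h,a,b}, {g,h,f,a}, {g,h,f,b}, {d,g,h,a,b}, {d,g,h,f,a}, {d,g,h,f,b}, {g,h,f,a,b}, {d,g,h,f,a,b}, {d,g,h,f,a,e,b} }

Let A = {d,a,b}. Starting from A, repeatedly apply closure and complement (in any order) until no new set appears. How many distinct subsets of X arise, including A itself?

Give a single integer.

X∖A={g,h,f,e}, int(X∖A)={g,h,f}, hence cl(A)={d,a,e,b}
Orbit (k=closure, c=complement):
  1. A     = {d,a,b}
  2. kA    = {d,a,e,b}
  3. cA    = {g,h,f,e}
  4. ckA   = {g,h,f}
  5. kcA   = {g,h,f,a,e}
  6. ckcA  = {d,b}
  7. kckcA = {d,e,b}
  8. ckckcA = {g,h,f,a}
(closed under both — stop)

8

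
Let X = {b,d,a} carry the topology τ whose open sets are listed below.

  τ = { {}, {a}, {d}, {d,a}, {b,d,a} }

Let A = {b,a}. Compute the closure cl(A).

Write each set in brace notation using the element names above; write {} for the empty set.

X∖A={d}, int(X∖A)={d}, hence cl(A)={b,a}

{b,a}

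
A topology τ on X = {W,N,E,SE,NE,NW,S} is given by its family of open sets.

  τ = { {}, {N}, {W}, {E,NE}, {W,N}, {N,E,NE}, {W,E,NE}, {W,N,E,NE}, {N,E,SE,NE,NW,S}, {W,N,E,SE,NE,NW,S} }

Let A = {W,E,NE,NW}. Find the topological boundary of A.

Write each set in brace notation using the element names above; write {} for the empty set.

{SE,NW,S}

opens ⊆ A: {}, {W}, {E,NE}, {W,E,NE}; union → int = {W,E,NE}
complement {N,SE,S}; its interior {N}; cl(A) = X∖{N} = {W,E,SE,NE,NW,S}
boundary = {W,E,SE,NE,NW,S} ∖ {W,E,NE} = {SE,NW,S}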